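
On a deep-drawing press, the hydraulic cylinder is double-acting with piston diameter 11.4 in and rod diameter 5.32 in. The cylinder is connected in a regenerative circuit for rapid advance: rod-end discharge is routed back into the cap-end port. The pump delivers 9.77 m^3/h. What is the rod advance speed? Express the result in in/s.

In regeneration the rod-end outflow joins the pump flow into the cap end, so the net volume the pump must supply per unit advance equals the rod cross-section area.
Rod cross-section A_rod = π/4 × (5.32 in)² = 22.23 in^2
v = Q_pump / A_rod

v ≈ 7.45 in/s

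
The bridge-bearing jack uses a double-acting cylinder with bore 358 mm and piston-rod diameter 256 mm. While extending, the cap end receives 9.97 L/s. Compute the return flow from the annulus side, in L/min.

Q_out ≈ 292 L/min

Cap-side area A_cap = π/4 × (358 mm)² = 1.007e5 mm^2
Rod-side annular area A_ann = π/4 × (358² − 256²) = 49190 mm^2
Piston speed v = Q_in/A_cap; rod-end outflow Q_out = v × A_ann = Q_in × A_ann/A_cap.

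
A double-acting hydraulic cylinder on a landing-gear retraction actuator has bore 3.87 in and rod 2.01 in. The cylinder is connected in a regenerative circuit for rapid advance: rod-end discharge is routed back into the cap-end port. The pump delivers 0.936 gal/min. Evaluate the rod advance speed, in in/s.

In regeneration the rod-end outflow joins the pump flow into the cap end, so the net volume the pump must supply per unit advance equals the rod cross-section area.
Rod cross-section A_rod = π/4 × (2.01 in)² = 3.173 in^2
v = Q_pump / A_rod

v ≈ 1.14 in/s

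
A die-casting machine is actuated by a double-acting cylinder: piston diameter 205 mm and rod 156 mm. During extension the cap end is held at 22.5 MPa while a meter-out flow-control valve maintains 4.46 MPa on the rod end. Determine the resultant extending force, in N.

Cap-side area A_cap = π/4 × (205 mm)² = 33010 mm^2
Rod-side annular area A_ann = π/4 × (205² − 156²) = 13890 mm^2
Net thrust = P_cap·A_cap − P_rod·A_ann = 7.426e5 N − 61960 N

F ≈ 6.81e5 N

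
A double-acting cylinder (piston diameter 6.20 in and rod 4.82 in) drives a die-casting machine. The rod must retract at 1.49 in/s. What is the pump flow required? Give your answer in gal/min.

Q ≈ 4.62 gal/min

Rod-side annular area A_ann = π/4 × (6.20² − 4.82²) = 11.94 in^2
Q = A × v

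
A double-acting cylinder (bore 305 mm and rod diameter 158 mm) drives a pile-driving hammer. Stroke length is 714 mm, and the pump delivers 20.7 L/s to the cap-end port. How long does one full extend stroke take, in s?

Cap-side area A_cap = π/4 × (305 mm)² = 73060 mm^2
Swept volume V = A × L; t = V / Q = A·L / Q

t ≈ 2.52 s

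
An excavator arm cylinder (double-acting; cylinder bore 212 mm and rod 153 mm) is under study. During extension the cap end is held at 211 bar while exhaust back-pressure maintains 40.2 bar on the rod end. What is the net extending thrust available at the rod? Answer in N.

Cap-side area A_cap = π/4 × (212 mm)² = 35300 mm^2
Rod-side annular area A_ann = π/4 × (212² − 153²) = 16910 mm^2
Net thrust = P_cap·A_cap − P_rod·A_ann = 7.448e5 N − 67990 N

F ≈ 6.77e5 N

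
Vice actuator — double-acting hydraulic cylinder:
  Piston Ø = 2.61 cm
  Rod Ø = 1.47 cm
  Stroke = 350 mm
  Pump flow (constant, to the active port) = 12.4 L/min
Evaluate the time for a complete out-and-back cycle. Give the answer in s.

Cap-side area A_cap = π/4 × (2.61 cm)² = 5.350 cm^2
Rod-side annular area A_ann = π/4 × (2.61² − 1.47²) = 3.653 cm^2
t_ext = A_cap·L/Q = 0.9061 s
t_ret = A_ann·L/Q = 0.6187 s
t_cycle = t_ext + t_ret

t ≈ 1.52 s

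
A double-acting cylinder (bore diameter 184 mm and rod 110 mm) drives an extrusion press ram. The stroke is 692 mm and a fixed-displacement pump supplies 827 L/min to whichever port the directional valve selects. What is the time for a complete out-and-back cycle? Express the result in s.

t ≈ 2.19 s

Cap-side area A_cap = π/4 × (184 mm)² = 26590 mm^2
Rod-side annular area A_ann = π/4 × (184² − 110²) = 17090 mm^2
t_ext = A_cap·L/Q = 1.335 s
t_ret = A_ann·L/Q = 0.8579 s
t_cycle = t_ext + t_ret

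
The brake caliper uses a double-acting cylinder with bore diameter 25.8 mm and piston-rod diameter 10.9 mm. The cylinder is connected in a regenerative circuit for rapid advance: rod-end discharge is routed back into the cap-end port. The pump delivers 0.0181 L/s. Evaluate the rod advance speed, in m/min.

v ≈ 11.6 m/min

In regeneration the rod-end outflow joins the pump flow into the cap end, so the net volume the pump must supply per unit advance equals the rod cross-section area.
Rod cross-section A_rod = π/4 × (10.9 mm)² = 93.31 mm^2
v = Q_pump / A_rod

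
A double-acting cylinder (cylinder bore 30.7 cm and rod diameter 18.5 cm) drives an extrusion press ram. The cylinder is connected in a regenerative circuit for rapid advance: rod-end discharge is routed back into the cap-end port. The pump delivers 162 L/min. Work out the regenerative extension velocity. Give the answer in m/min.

In regeneration the rod-end outflow joins the pump flow into the cap end, so the net volume the pump must supply per unit advance equals the rod cross-section area.
Rod cross-section A_rod = π/4 × (18.5 cm)² = 268.8 cm^2
v = Q_pump / A_rod

v ≈ 6.03 m/min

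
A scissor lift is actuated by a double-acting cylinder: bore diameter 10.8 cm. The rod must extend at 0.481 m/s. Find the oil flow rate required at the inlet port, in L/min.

Q ≈ 264 L/min

Cap-side area A_cap = π/4 × (10.8 cm)² = 91.61 cm^2
Q = A × v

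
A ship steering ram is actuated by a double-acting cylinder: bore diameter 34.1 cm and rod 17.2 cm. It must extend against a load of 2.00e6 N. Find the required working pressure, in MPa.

Cap-side area A_cap = π/4 × (34.1 cm)² = 913.3 cm^2
P = F / A = 2.00e6 N / A

P ≈ 21.9 MPa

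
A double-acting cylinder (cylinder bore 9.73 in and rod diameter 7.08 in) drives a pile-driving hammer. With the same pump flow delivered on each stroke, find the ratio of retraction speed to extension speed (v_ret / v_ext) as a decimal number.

v_ret/v_ext ≈ 2.13

Cap-side area A_cap = π/4 × (9.73 in)² = 74.36 in^2
Rod-side annular area A_ann = π/4 × (9.73² − 7.08²) = 34.99 in^2
For equal Q, v ∝ 1/A, so v_ret/v_ext = A_cap/A_ann.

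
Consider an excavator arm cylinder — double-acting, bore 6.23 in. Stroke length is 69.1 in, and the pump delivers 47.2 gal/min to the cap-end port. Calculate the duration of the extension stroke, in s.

t ≈ 11.6 s

Cap-side area A_cap = π/4 × (6.23 in)² = 30.48 in^2
Swept volume V = A × L; t = V / Q = A·L / Q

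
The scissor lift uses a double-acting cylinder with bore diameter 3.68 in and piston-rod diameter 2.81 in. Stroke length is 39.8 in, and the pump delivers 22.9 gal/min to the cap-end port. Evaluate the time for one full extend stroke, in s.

Cap-side area A_cap = π/4 × (3.68 in)² = 10.64 in^2
Swept volume V = A × L; t = V / Q = A·L / Q

t ≈ 4.80 s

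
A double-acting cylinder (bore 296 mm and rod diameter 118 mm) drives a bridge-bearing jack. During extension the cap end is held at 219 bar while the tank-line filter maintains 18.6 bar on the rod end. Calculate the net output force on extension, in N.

F ≈ 1.40e6 N

Cap-side area A_cap = π/4 × (296 mm)² = 68810 mm^2
Rod-side annular area A_ann = π/4 × (296² − 118²) = 57880 mm^2
Net thrust = P_cap·A_cap − P_rod·A_ann = 1.507e6 N − 1.077e5 N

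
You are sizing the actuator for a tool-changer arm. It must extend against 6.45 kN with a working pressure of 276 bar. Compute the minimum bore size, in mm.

D ≈ 17.2 mm

Extension force acts on the full piston face: F = P × (π/4)D².
D = √(4F / (πP)) = √(4 × 6.45 kN / (π × 276 bar))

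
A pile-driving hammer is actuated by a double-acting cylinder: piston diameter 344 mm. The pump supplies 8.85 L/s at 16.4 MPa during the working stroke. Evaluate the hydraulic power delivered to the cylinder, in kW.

Hydraulic power = P × Q

W ≈ 145 kW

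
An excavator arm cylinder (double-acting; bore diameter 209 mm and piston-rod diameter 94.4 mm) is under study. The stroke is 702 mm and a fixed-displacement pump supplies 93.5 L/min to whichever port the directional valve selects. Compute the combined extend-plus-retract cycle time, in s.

t ≈ 27.8 s

Cap-side area A_cap = π/4 × (209 mm)² = 34310 mm^2
Rod-side annular area A_ann = π/4 × (209² − 94.4²) = 27310 mm^2
t_ext = A_cap·L/Q = 15.45 s
t_ret = A_ann·L/Q = 12.30 s
t_cycle = t_ext + t_ret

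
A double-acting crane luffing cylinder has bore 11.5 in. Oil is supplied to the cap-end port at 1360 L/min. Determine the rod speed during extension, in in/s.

Cap-side area A_cap = π/4 × (11.5 in)² = 103.9 in^2
v = Q / A

v ≈ 13.3 in/s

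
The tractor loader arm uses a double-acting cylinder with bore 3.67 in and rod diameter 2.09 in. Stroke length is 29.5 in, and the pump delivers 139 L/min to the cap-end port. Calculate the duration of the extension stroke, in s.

Cap-side area A_cap = π/4 × (3.67 in)² = 10.58 in^2
Swept volume V = A × L; t = V / Q = A·L / Q

t ≈ 2.21 s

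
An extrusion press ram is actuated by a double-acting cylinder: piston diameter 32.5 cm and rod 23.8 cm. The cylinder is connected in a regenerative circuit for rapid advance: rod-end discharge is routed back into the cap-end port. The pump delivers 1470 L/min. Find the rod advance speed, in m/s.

In regeneration the rod-end outflow joins the pump flow into the cap end, so the net volume the pump must supply per unit advance equals the rod cross-section area.
Rod cross-section A_rod = π/4 × (23.8 cm)² = 444.9 cm^2
v = Q_pump / A_rod

v ≈ 0.551 m/s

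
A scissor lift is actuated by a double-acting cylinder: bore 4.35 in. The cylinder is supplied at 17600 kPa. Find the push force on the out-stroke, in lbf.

F ≈ 37900 lbf

Cap-side area A_cap = π/4 × (4.35 in)² = 14.86 in^2
F = P × A_cap = 17600 kPa × A_cap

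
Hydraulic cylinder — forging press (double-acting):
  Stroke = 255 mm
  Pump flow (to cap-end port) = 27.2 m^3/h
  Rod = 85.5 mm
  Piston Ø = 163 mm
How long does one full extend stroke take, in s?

t ≈ 0.704 s

Cap-side area A_cap = π/4 × (163 mm)² = 20870 mm^2
Swept volume V = A × L; t = V / Q = A·L / Q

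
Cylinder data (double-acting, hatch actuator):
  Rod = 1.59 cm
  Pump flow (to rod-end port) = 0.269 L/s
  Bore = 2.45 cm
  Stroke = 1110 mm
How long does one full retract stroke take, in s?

t ≈ 1.13 s

Rod-side annular area A_ann = π/4 × (2.45² − 1.59²) = 2.729 cm^2
Swept volume V = A × L; t = V / Q = A·L / Q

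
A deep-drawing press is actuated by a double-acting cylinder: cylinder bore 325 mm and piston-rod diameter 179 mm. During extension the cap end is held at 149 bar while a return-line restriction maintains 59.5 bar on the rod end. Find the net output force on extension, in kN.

Cap-side area A_cap = π/4 × (325 mm)² = 82960 mm^2
Rod-side annular area A_ann = π/4 × (325² − 179²) = 57790 mm^2
Net thrust = P_cap·A_cap − P_rod·A_ann = 1236 kN − 343.9 kN

F ≈ 892 kN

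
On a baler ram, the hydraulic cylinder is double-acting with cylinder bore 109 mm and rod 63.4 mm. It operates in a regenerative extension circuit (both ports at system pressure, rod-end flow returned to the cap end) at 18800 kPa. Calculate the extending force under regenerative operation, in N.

F ≈ 59400 N

With equal pressure on both faces, forces on the annular region cancel; the net push is pressure × rod cross-section.
Rod cross-section A_rod = π/4 × (63.4 mm)² = 3157 mm^2
F = P × A_rod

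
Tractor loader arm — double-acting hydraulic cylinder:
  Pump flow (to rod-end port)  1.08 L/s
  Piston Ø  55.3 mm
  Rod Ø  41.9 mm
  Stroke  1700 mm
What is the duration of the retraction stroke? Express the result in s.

t ≈ 1.61 s

Rod-side annular area A_ann = π/4 × (55.3² − 41.9²) = 1023 mm^2
Swept volume V = A × L; t = V / Q = A·L / Q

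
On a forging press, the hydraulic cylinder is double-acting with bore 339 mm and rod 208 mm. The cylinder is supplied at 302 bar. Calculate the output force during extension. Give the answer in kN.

Cap-side area A_cap = π/4 × (339 mm)² = 90260 mm^2
F = P × A_cap = 302 bar × A_cap

F ≈ 2730 kN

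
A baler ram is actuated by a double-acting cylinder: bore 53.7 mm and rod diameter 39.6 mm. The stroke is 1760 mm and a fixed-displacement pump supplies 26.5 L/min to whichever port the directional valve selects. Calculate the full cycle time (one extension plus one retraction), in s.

Cap-side area A_cap = π/4 × (53.7 mm)² = 2265 mm^2
Rod-side annular area A_ann = π/4 × (53.7² − 39.6²) = 1033 mm^2
t_ext = A_cap·L/Q = 9.025 s
t_ret = A_ann·L/Q = 4.117 s
t_cycle = t_ext + t_ret

t ≈ 13.1 s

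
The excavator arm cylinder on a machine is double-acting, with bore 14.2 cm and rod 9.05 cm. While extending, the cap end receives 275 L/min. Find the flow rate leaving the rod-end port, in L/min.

Q_out ≈ 163 L/min

Cap-side area A_cap = π/4 × (14.2 cm)² = 158.4 cm^2
Rod-side annular area A_ann = π/4 × (14.2² − 9.05²) = 94.04 cm^2
Piston speed v = Q_in/A_cap; rod-end outflow Q_out = v × A_ann = Q_in × A_ann/A_cap.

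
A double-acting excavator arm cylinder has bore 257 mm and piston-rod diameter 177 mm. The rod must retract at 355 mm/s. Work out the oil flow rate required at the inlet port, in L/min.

Rod-side annular area A_ann = π/4 × (257² − 177²) = 27270 mm^2
Q = A × v

Q ≈ 581 L/min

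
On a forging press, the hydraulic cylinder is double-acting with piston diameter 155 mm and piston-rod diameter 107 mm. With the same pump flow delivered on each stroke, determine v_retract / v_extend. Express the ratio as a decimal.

v_ret/v_ext ≈ 1.91

Cap-side area A_cap = π/4 × (155 mm)² = 18870 mm^2
Rod-side annular area A_ann = π/4 × (155² − 107²) = 9877 mm^2
For equal Q, v ∝ 1/A, so v_ret/v_ext = A_cap/A_ann.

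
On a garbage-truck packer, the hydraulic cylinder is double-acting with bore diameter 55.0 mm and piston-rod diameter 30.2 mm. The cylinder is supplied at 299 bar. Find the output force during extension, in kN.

F ≈ 71.0 kN

Cap-side area A_cap = π/4 × (55.0 mm)² = 2376 mm^2
F = P × A_cap = 299 bar × A_cap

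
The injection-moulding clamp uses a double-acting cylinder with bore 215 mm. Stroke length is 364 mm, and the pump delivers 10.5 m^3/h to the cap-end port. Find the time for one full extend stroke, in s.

t ≈ 4.53 s

Cap-side area A_cap = π/4 × (215 mm)² = 36310 mm^2
Swept volume V = A × L; t = V / Q = A·L / Q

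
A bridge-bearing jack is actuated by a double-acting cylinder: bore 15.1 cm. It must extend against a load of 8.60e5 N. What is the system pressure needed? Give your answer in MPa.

P ≈ 48.0 MPa

Cap-side area A_cap = π/4 × (15.1 cm)² = 179.1 cm^2
P = F / A = 8.60e5 N / A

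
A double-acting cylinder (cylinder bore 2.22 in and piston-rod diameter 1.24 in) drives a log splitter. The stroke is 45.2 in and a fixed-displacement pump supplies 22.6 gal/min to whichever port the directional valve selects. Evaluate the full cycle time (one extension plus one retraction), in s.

t ≈ 3.39 s

Cap-side area A_cap = π/4 × (2.22 in)² = 3.871 in^2
Rod-side annular area A_ann = π/4 × (2.22² − 1.24²) = 2.663 in^2
t_ext = A_cap·L/Q = 2.011 s
t_ret = A_ann·L/Q = 1.383 s
t_cycle = t_ext + t_ret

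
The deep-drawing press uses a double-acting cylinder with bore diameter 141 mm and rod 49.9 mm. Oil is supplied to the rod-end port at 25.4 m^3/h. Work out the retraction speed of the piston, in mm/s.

Rod-side annular area A_ann = π/4 × (141² − 49.9²) = 13660 mm^2
Flow into the rod-end port fills the annular volume.
v = Q / A

v ≈ 517 mm/s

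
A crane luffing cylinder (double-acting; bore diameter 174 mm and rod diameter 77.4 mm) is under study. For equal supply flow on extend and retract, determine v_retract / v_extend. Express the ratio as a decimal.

Cap-side area A_cap = π/4 × (174 mm)² = 23780 mm^2
Rod-side annular area A_ann = π/4 × (174² − 77.4²) = 19070 mm^2
For equal Q, v ∝ 1/A, so v_ret/v_ext = A_cap/A_ann.

v_ret/v_ext ≈ 1.25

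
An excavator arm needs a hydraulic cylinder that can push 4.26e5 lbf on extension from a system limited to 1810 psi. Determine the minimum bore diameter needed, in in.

Extension force acts on the full piston face: F = P × (π/4)D².
D = √(4F / (πP)) = √(4 × 4.26e5 lbf / (π × 1810 psi))

D ≈ 17.3 in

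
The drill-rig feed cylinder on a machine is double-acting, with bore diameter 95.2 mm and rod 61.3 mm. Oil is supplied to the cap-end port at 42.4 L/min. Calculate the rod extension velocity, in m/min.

v ≈ 5.96 m/min

Cap-side area A_cap = π/4 × (95.2 mm)² = 7118 mm^2
v = Q / A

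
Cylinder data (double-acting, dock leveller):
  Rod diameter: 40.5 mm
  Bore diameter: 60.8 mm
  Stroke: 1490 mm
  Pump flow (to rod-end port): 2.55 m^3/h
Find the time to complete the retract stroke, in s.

t ≈ 3.40 s

Rod-side annular area A_ann = π/4 × (60.8² − 40.5²) = 1615 mm^2
Swept volume V = A × L; t = V / Q = A·L / Q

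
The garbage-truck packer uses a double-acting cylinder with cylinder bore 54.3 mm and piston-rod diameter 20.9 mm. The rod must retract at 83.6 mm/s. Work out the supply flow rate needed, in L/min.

Rod-side annular area A_ann = π/4 × (54.3² − 20.9²) = 1973 mm^2
Q = A × v

Q ≈ 9.89 L/min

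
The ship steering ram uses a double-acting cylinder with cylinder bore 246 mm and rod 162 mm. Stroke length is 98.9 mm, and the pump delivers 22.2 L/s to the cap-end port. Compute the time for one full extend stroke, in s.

Cap-side area A_cap = π/4 × (246 mm)² = 47530 mm^2
Swept volume V = A × L; t = V / Q = A·L / Q

t ≈ 0.212 s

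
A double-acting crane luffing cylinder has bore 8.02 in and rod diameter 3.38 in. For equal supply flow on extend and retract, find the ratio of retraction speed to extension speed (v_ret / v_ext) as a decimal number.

v_ret/v_ext ≈ 1.22

Cap-side area A_cap = π/4 × (8.02 in)² = 50.52 in^2
Rod-side annular area A_ann = π/4 × (8.02² − 3.38²) = 41.54 in^2
For equal Q, v ∝ 1/A, so v_ret/v_ext = A_cap/A_ann.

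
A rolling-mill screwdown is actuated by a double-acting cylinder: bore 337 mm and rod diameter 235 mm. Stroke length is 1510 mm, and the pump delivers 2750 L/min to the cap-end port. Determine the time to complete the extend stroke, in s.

Cap-side area A_cap = π/4 × (337 mm)² = 89200 mm^2
Swept volume V = A × L; t = V / Q = A·L / Q

t ≈ 2.94 s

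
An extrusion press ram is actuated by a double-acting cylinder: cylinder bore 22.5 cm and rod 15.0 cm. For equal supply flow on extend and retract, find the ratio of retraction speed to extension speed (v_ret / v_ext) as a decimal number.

v_ret/v_ext ≈ 1.80

Cap-side area A_cap = π/4 × (22.5 cm)² = 397.6 cm^2
Rod-side annular area A_ann = π/4 × (22.5² − 15.0²) = 220.9 cm^2
For equal Q, v ∝ 1/A, so v_ret/v_ext = A_cap/A_ann.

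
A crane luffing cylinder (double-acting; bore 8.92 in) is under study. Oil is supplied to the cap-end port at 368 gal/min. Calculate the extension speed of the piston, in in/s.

Cap-side area A_cap = π/4 × (8.92 in)² = 62.49 in^2
v = Q / A

v ≈ 22.7 in/s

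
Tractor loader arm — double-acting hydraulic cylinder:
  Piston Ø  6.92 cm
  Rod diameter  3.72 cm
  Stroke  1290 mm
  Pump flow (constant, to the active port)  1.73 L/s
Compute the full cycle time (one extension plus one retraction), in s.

t ≈ 4.80 s

Cap-side area A_cap = π/4 × (6.92 cm)² = 37.61 cm^2
Rod-side annular area A_ann = π/4 × (6.92² − 3.72²) = 26.74 cm^2
t_ext = A_cap·L/Q = 2.804 s
t_ret = A_ann·L/Q = 1.994 s
t_cycle = t_ext + t_ret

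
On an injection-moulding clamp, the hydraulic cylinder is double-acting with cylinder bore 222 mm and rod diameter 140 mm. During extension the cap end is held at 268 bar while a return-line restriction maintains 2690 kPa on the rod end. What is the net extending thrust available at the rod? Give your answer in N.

Cap-side area A_cap = π/4 × (222 mm)² = 38710 mm^2
Rod-side annular area A_ann = π/4 × (222² − 140²) = 23310 mm^2
Net thrust = P_cap·A_cap − P_rod·A_ann = 1.037e6 N − 62710 N

F ≈ 9.75e5 N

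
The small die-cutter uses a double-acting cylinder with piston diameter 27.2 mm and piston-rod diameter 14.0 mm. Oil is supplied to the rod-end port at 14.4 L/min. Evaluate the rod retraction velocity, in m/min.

v ≈ 33.7 m/min

Rod-side annular area A_ann = π/4 × (27.2² − 14.0²) = 427.1 mm^2
Flow into the rod-end port fills the annular volume.
v = Q / A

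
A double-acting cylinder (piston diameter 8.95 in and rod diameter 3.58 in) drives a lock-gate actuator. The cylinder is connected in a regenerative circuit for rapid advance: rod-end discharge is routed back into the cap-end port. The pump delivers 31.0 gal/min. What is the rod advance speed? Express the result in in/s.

In regeneration the rod-end outflow joins the pump flow into the cap end, so the net volume the pump must supply per unit advance equals the rod cross-section area.
Rod cross-section A_rod = π/4 × (3.58 in)² = 10.07 in^2
v = Q_pump / A_rod

v ≈ 11.9 in/s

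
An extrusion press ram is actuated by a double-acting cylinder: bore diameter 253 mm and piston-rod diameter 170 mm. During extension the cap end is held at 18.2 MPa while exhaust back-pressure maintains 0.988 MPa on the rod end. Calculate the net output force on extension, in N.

F ≈ 8.88e5 N

Cap-side area A_cap = π/4 × (253 mm)² = 50270 mm^2
Rod-side annular area A_ann = π/4 × (253² − 170²) = 27570 mm^2
Net thrust = P_cap·A_cap − P_rod·A_ann = 9.150e5 N − 27240 N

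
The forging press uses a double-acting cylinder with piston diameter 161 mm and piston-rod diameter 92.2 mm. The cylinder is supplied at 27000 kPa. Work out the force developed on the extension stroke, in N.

F ≈ 5.50e5 N

Cap-side area A_cap = π/4 × (161 mm)² = 20360 mm^2
F = P × A_cap = 27000 kPa × A_cap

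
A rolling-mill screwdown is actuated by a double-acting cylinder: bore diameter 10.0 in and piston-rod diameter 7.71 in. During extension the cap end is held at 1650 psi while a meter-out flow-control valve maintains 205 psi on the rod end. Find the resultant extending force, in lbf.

Cap-side area A_cap = π/4 × (10.0 in)² = 78.54 in^2
Rod-side annular area A_ann = π/4 × (10.0² − 7.71²) = 31.85 in^2
Net thrust = P_cap·A_cap − P_rod·A_ann = 1.296e5 lbf − 6530 lbf

F ≈ 1.23e5 lbf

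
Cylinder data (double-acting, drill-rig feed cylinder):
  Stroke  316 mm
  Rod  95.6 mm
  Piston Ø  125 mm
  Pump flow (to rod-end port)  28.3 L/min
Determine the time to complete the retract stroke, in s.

t ≈ 3.41 s

Rod-side annular area A_ann = π/4 × (125² − 95.6²) = 5094 mm^2
Swept volume V = A × L; t = V / Q = A·L / Q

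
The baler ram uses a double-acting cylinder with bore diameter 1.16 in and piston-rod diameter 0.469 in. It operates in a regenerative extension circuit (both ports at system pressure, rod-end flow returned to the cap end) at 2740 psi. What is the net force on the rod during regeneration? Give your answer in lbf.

With equal pressure on both faces, forces on the annular region cancel; the net push is pressure × rod cross-section.
Rod cross-section A_rod = π/4 × (0.469 in)² = 0.1728 in^2
F = P × A_rod

F ≈ 473 lbf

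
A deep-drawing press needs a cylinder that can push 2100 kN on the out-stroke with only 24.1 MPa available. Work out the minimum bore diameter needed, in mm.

Extension force acts on the full piston face: F = P × (π/4)D².
D = √(4F / (πP)) = √(4 × 2100 kN / (π × 24.1 MPa))

D ≈ 333 mm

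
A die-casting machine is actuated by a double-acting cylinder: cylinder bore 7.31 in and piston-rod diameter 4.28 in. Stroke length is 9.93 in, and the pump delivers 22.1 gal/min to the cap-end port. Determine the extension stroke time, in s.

Cap-side area A_cap = π/4 × (7.31 in)² = 41.97 in^2
Swept volume V = A × L; t = V / Q = A·L / Q

t ≈ 4.90 s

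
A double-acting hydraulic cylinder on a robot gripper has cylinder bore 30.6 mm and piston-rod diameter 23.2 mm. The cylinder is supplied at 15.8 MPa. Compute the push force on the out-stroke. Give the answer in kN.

Cap-side area A_cap = π/4 × (30.6 mm)² = 735.4 mm^2
F = P × A_cap = 15.8 MPa × A_cap

F ≈ 11.6 kN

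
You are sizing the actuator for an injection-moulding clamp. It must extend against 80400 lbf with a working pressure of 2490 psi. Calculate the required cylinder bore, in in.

D ≈ 6.41 in

Extension force acts on the full piston face: F = P × (π/4)D².
D = √(4F / (πP)) = √(4 × 80400 lbf / (π × 2490 psi))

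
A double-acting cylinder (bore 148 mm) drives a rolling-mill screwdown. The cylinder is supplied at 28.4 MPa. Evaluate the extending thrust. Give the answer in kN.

F ≈ 489 kN

Cap-side area A_cap = π/4 × (148 mm)² = 17200 mm^2
F = P × A_cap = 28.4 MPa × A_cap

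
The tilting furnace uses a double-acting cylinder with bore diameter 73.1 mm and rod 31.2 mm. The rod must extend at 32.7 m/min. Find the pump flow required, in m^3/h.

Q ≈ 8.23 m^3/h

Cap-side area A_cap = π/4 × (73.1 mm)² = 4197 mm^2
Q = A × v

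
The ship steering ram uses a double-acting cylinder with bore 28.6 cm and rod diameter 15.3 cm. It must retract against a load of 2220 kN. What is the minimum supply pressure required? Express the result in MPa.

P ≈ 48.4 MPa

Rod-side annular area A_ann = π/4 × (28.6² − 15.3²) = 458.6 cm^2
Retraction: pressure acts on the annular area.
P = F / A = 2220 kN / A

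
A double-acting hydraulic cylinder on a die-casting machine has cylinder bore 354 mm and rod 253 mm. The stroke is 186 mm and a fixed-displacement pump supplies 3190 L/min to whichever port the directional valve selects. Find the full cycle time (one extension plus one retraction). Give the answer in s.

t ≈ 0.513 s

Cap-side area A_cap = π/4 × (354 mm)² = 98420 mm^2
Rod-side annular area A_ann = π/4 × (354² − 253²) = 48150 mm^2
t_ext = A_cap·L/Q = 0.3443 s
t_ret = A_ann·L/Q = 0.1685 s
t_cycle = t_ext + t_ret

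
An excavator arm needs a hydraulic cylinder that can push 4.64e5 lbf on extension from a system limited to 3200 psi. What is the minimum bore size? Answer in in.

Extension force acts on the full piston face: F = P × (π/4)D².
D = √(4F / (πP)) = √(4 × 4.64e5 lbf / (π × 3200 psi))

D ≈ 13.6 in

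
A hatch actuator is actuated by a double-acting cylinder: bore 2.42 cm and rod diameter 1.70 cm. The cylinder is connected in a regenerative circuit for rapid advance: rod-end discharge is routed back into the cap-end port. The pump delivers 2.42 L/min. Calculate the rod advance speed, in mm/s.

In regeneration the rod-end outflow joins the pump flow into the cap end, so the net volume the pump must supply per unit advance equals the rod cross-section area.
Rod cross-section A_rod = π/4 × (1.70 cm)² = 2.270 cm^2
v = Q_pump / A_rod

v ≈ 178 mm/s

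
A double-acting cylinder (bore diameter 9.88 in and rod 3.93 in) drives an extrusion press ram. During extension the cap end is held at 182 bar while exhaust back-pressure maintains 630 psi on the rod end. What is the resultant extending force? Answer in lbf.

Cap-side area A_cap = π/4 × (9.88 in)² = 76.67 in^2
Rod-side annular area A_ann = π/4 × (9.88² − 3.93²) = 64.54 in^2
Net thrust = P_cap·A_cap − P_rod·A_ann = 2.024e5 lbf − 40660 lbf

F ≈ 1.62e5 lbf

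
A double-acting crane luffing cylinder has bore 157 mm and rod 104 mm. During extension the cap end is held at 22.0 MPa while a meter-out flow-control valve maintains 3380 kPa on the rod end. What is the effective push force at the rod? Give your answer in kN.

Cap-side area A_cap = π/4 × (157 mm)² = 19360 mm^2
Rod-side annular area A_ann = π/4 × (157² − 104²) = 10860 mm^2
Net thrust = P_cap·A_cap − P_rod·A_ann = 425.9 kN − 36.72 kN

F ≈ 389 kN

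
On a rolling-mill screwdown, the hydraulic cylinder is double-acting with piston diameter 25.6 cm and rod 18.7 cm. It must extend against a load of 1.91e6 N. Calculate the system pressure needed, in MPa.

P ≈ 37.1 MPa

Cap-side area A_cap = π/4 × (25.6 cm)² = 514.7 cm^2
P = F / A = 1.91e6 N / A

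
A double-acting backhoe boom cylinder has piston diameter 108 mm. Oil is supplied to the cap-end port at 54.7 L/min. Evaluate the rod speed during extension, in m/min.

Cap-side area A_cap = π/4 × (108 mm)² = 9161 mm^2
v = Q / A

v ≈ 5.97 m/min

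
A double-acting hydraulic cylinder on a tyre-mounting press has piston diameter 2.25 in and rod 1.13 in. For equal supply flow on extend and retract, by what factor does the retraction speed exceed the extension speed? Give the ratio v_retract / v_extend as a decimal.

v_ret/v_ext ≈ 1.34

Cap-side area A_cap = π/4 × (2.25 in)² = 3.976 in^2
Rod-side annular area A_ann = π/4 × (2.25² − 1.13²) = 2.973 in^2
For equal Q, v ∝ 1/A, so v_ret/v_ext = A_cap/A_ann.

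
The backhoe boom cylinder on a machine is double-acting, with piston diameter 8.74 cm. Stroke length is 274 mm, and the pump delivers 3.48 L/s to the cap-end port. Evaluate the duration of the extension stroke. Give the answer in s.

t ≈ 0.472 s

Cap-side area A_cap = π/4 × (8.74 cm)² = 59.99 cm^2
Swept volume V = A × L; t = V / Q = A·L / Q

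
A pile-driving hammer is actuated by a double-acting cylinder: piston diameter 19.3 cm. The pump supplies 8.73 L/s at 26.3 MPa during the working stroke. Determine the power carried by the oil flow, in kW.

W ≈ 230 kW

Hydraulic power = P × Q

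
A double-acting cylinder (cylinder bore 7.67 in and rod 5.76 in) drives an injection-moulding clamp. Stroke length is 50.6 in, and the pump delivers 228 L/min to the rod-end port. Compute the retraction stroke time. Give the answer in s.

Rod-side annular area A_ann = π/4 × (7.67² − 5.76²) = 20.15 in^2
Swept volume V = A × L; t = V / Q = A·L / Q

t ≈ 4.40 s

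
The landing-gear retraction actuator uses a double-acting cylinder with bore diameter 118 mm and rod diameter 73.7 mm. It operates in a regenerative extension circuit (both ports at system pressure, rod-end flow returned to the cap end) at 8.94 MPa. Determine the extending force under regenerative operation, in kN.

With equal pressure on both faces, forces on the annular region cancel; the net push is pressure × rod cross-section.
Rod cross-section A_rod = π/4 × (73.7 mm)² = 4266 mm^2
F = P × A_rod

F ≈ 38.1 kN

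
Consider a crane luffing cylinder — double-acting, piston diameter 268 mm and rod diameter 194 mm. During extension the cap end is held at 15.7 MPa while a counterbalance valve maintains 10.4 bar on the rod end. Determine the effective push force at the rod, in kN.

F ≈ 858 kN

Cap-side area A_cap = π/4 × (268 mm)² = 56410 mm^2
Rod-side annular area A_ann = π/4 × (268² − 194²) = 26850 mm^2
Net thrust = P_cap·A_cap − P_rod·A_ann = 885.6 kN − 27.93 kN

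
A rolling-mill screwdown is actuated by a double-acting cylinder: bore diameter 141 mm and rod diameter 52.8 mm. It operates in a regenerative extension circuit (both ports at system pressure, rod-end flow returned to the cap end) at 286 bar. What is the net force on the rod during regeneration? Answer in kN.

With equal pressure on both faces, forces on the annular region cancel; the net push is pressure × rod cross-section.
Rod cross-section A_rod = π/4 × (52.8 mm)² = 2190 mm^2
F = P × A_rod

F ≈ 62.6 kN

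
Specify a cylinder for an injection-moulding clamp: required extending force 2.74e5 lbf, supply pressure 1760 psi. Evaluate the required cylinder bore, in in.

Extension force acts on the full piston face: F = P × (π/4)D².
D = √(4F / (πP)) = √(4 × 2.74e5 lbf / (π × 1760 psi))

D ≈ 14.1 in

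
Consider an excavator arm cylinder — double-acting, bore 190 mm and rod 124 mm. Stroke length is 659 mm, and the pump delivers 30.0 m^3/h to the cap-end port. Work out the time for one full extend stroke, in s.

t ≈ 2.24 s

Cap-side area A_cap = π/4 × (190 mm)² = 28350 mm^2
Swept volume V = A × L; t = V / Q = A·L / Q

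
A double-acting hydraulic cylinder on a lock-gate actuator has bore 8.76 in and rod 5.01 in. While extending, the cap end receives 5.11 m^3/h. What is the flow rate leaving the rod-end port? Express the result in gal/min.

Q_out ≈ 15.1 gal/min

Cap-side area A_cap = π/4 × (8.76 in)² = 60.27 in^2
Rod-side annular area A_ann = π/4 × (8.76² − 5.01²) = 40.56 in^2
Piston speed v = Q_in/A_cap; rod-end outflow Q_out = v × A_ann = Q_in × A_ann/A_cap.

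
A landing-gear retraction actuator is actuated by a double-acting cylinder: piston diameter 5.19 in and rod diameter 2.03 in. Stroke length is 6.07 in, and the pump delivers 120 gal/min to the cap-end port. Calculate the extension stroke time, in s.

t ≈ 0.278 s

Cap-side area A_cap = π/4 × (5.19 in)² = 21.16 in^2
Swept volume V = A × L; t = V / Q = A·L / Q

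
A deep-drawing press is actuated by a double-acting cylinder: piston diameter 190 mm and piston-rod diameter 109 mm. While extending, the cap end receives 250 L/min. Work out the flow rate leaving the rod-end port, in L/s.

Cap-side area A_cap = π/4 × (190 mm)² = 28350 mm^2
Rod-side annular area A_ann = π/4 × (190² − 109²) = 19020 mm^2
Piston speed v = Q_in/A_cap; rod-end outflow Q_out = v × A_ann = Q_in × A_ann/A_cap.

Q_out ≈ 2.80 L/s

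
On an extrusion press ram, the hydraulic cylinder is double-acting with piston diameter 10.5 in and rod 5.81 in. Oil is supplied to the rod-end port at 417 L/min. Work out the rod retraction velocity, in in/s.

v ≈ 7.06 in/s

Rod-side annular area A_ann = π/4 × (10.5² − 5.81²) = 60.08 in^2
Flow into the rod-end port fills the annular volume.
v = Q / A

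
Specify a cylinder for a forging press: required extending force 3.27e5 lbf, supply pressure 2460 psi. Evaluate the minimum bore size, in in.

Extension force acts on the full piston face: F = P × (π/4)D².
D = √(4F / (πP)) = √(4 × 3.27e5 lbf / (π × 2460 psi))

D ≈ 13.0 in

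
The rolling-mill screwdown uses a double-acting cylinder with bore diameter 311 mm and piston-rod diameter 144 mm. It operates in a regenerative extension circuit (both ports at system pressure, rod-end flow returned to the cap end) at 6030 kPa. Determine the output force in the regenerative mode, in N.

F ≈ 98200 N

With equal pressure on both faces, forces on the annular region cancel; the net push is pressure × rod cross-section.
Rod cross-section A_rod = π/4 × (144 mm)² = 16290 mm^2
F = P × A_rod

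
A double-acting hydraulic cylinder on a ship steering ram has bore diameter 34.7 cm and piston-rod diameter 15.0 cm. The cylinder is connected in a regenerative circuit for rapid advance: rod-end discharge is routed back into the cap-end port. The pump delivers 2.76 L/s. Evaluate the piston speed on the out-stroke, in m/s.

v ≈ 0.156 m/s

In regeneration the rod-end outflow joins the pump flow into the cap end, so the net volume the pump must supply per unit advance equals the rod cross-section area.
Rod cross-section A_rod = π/4 × (15.0 cm)² = 176.7 cm^2
v = Q_pump / A_rod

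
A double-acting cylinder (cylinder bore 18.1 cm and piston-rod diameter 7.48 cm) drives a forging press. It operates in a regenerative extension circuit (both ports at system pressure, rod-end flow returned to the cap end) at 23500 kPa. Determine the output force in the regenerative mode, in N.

F ≈ 1.03e5 N

With equal pressure on both faces, forces on the annular region cancel; the net push is pressure × rod cross-section.
Rod cross-section A_rod = π/4 × (7.48 cm)² = 43.94 cm^2
F = P × A_rod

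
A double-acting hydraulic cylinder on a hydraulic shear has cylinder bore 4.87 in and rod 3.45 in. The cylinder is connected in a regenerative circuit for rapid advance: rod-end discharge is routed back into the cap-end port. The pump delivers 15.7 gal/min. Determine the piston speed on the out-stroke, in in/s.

v ≈ 6.47 in/s

In regeneration the rod-end outflow joins the pump flow into the cap end, so the net volume the pump must supply per unit advance equals the rod cross-section area.
Rod cross-section A_rod = π/4 × (3.45 in)² = 9.348 in^2
v = Q_pump / A_rod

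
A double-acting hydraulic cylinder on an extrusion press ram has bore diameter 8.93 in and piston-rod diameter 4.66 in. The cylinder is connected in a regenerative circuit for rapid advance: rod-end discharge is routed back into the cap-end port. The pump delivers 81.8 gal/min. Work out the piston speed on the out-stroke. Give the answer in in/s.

In regeneration the rod-end outflow joins the pump flow into the cap end, so the net volume the pump must supply per unit advance equals the rod cross-section area.
Rod cross-section A_rod = π/4 × (4.66 in)² = 17.06 in^2
v = Q_pump / A_rod

v ≈ 18.5 in/s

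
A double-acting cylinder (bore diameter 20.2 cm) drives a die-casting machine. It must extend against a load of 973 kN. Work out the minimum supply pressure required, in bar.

Cap-side area A_cap = π/4 × (20.2 cm)² = 320.5 cm^2
P = F / A = 973 kN / A

P ≈ 304 bar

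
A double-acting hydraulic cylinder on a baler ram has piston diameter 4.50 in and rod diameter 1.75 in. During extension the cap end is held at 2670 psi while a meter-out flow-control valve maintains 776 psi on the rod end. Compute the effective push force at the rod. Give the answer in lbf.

Cap-side area A_cap = π/4 × (4.50 in)² = 15.90 in^2
Rod-side annular area A_ann = π/4 × (4.50² − 1.75²) = 13.50 in^2
Net thrust = P_cap·A_cap − P_rod·A_ann = 42460 lbf − 10480 lbf

F ≈ 32000 lbf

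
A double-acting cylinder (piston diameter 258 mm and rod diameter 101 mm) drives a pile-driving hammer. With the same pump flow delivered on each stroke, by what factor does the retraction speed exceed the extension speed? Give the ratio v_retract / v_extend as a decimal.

v_ret/v_ext ≈ 1.18

Cap-side area A_cap = π/4 × (258 mm)² = 52280 mm^2
Rod-side annular area A_ann = π/4 × (258² − 101²) = 44270 mm^2
For equal Q, v ∝ 1/A, so v_ret/v_ext = A_cap/A_ann.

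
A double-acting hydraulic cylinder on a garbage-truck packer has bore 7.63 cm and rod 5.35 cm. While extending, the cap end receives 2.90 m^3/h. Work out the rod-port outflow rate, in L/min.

Cap-side area A_cap = π/4 × (7.63 cm)² = 45.72 cm^2
Rod-side annular area A_ann = π/4 × (7.63² − 5.35²) = 23.24 cm^2
Piston speed v = Q_in/A_cap; rod-end outflow Q_out = v × A_ann = Q_in × A_ann/A_cap.

Q_out ≈ 24.6 L/min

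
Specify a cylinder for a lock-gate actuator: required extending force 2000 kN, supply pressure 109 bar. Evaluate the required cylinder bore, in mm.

D ≈ 483 mm

Extension force acts on the full piston face: F = P × (π/4)D².
D = √(4F / (πP)) = √(4 × 2000 kN / (π × 109 bar))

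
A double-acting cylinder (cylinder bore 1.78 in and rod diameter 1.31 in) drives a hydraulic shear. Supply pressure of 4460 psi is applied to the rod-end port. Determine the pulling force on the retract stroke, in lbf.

F ≈ 5090 lbf

Rod-side annular area A_ann = π/4 × (1.78² − 1.31²) = 1.141 in^2
On retraction the pressure acts on the annular area (bore minus rod).
F = P × A_ann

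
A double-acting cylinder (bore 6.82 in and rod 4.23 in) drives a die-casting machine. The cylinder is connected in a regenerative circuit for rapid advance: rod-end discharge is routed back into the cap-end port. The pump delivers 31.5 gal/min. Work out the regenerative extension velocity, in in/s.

In regeneration the rod-end outflow joins the pump flow into the cap end, so the net volume the pump must supply per unit advance equals the rod cross-section area.
Rod cross-section A_rod = π/4 × (4.23 in)² = 14.05 in^2
v = Q_pump / A_rod

v ≈ 8.63 in/s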